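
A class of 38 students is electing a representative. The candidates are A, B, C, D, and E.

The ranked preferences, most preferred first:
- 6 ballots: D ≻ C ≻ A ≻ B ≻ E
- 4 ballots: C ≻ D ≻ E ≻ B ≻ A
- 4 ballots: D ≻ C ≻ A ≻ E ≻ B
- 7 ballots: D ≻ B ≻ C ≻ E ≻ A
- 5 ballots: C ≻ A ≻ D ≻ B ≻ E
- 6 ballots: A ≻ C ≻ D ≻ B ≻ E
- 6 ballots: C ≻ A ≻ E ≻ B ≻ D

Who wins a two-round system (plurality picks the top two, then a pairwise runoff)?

C

Round 1 first-place votes: A 6, B 0, C 15, D 17, E 0. D and C advance.
Runoff: D is ranked above C on 17 ballots, C above D on 21.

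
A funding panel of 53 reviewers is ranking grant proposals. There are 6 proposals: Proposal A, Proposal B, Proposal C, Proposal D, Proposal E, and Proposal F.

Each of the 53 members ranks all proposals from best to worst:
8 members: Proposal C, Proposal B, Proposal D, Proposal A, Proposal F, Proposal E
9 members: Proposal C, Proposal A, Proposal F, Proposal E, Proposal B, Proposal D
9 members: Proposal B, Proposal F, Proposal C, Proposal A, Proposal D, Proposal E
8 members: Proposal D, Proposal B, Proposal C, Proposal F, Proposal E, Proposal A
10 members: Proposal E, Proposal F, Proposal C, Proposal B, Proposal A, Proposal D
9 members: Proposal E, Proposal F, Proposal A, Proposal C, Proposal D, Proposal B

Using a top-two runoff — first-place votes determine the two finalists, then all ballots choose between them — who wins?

Round 1 first-place votes: Proposal A 0, Proposal B 9, Proposal C 17, Proposal D 8, Proposal E 19, Proposal F 0. Proposal E and Proposal C advance.
Runoff: Proposal E is ranked above Proposal C on 19 ballots, Proposal C above Proposal E on 34.

Proposal C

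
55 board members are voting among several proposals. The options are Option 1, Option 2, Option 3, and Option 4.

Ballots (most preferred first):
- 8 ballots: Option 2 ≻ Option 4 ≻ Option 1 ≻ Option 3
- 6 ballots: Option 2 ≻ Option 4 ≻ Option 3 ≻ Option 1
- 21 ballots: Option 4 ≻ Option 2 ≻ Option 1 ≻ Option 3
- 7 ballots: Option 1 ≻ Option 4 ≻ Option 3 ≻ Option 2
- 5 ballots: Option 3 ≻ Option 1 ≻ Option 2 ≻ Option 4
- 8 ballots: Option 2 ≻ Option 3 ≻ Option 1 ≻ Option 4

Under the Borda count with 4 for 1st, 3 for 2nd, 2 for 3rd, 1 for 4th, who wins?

Option 2

Option 1: 8×2 + 6×1 + 21×2 + 7×4 + 5×3 + 8×2 = 123
Option 2: 8×4 + 6×4 + 21×3 + 7×1 + 5×2 + 8×4 = 168
Option 3: 8×1 + 6×2 + 21×1 + 7×2 + 5×4 + 8×3 = 99
Option 4: 8×3 + 6×3 + 21×4 + 7×3 + 5×1 + 8×1 = 160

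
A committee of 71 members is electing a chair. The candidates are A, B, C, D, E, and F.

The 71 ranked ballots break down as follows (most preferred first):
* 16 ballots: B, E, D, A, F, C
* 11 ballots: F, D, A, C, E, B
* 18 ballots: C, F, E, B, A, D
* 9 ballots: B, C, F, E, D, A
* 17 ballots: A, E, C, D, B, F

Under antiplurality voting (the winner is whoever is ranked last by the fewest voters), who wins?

Last-place votes: A 9, B 11, C 16, D 18, E 0, F 17.

E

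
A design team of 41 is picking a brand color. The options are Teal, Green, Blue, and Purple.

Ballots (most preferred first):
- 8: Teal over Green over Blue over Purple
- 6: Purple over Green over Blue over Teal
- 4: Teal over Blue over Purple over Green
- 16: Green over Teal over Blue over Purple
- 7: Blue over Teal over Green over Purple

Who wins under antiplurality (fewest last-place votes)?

Last-place votes: Teal 6, Green 4, Blue 0, Purple 31.

Blue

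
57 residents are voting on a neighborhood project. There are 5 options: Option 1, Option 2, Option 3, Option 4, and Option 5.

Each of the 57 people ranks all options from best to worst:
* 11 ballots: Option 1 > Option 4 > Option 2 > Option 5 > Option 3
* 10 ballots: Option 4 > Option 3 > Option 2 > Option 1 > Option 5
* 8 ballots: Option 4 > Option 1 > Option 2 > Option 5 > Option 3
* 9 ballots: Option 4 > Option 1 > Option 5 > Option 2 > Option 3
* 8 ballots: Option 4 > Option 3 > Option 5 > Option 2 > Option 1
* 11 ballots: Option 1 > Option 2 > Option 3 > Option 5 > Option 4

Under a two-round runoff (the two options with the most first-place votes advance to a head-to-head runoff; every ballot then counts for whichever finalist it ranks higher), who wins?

Option 4

Round 1 first-place votes: Option 1 22, Option 2 0, Option 3 0, Option 4 35, Option 5 0. Option 4 and Option 1 advance.
Runoff: Option 4 is ranked above Option 1 on 35 ballots, Option 1 above Option 4 on 22.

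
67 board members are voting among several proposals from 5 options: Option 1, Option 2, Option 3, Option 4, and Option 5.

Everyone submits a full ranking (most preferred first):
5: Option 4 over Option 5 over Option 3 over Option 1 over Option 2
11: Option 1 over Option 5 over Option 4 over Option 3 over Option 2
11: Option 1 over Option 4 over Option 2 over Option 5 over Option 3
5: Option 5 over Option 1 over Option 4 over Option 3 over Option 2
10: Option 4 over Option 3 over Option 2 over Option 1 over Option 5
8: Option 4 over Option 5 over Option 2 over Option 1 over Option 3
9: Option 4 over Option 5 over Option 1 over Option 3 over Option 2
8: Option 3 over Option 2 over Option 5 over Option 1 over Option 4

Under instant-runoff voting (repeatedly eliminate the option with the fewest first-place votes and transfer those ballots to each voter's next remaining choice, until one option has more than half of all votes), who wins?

Option 1

Round 1: Option 1 22, Option 2 0, Option 3 8, Option 4 32, Option 5 5. Option 2 eliminated.
Round 2: Option 1 22, Option 3 8, Option 4 32, Option 5 5. Option 5 eliminated.
Round 3: Option 1 27, Option 3 8, Option 4 32. Option 3 eliminated.
Round 4: Option 1 35, Option 4 32. Option 1 has a majority (≥34).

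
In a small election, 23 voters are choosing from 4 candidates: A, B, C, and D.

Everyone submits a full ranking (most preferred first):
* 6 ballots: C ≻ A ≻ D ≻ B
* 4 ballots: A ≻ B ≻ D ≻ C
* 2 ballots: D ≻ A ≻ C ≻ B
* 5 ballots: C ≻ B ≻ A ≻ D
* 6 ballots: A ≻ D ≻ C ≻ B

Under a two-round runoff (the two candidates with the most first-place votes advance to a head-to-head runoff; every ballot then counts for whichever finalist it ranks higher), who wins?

Round 1 first-place votes: A 10, B 0, C 11, D 2. C and A advance.
Runoff: C is ranked above A on 11 ballots, A above C on 12.

A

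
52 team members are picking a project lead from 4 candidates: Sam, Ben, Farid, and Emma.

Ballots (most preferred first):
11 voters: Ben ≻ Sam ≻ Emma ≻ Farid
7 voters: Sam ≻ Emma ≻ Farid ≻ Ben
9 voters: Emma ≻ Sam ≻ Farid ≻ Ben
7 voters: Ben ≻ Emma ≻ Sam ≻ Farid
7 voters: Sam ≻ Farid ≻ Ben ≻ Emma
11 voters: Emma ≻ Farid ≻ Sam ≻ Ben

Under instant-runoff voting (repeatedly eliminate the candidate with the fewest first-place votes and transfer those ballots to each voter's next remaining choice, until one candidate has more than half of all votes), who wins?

Emma

Round 1: Sam 14, Ben 18, Farid 0, Emma 20. Farid eliminated.
Round 2: Sam 14, Ben 18, Emma 20. Sam eliminated.
Round 3: Ben 25, Emma 27. Emma has a majority (≥27).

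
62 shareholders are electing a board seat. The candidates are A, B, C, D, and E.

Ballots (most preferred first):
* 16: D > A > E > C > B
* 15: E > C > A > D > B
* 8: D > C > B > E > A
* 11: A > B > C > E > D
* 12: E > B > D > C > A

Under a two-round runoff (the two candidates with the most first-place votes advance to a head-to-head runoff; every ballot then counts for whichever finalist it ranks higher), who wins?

Round 1 first-place votes: A 11, B 0, C 0, D 24, E 27. E and D advance.
Runoff: E is ranked above D on 38 ballots, D above E on 24.

E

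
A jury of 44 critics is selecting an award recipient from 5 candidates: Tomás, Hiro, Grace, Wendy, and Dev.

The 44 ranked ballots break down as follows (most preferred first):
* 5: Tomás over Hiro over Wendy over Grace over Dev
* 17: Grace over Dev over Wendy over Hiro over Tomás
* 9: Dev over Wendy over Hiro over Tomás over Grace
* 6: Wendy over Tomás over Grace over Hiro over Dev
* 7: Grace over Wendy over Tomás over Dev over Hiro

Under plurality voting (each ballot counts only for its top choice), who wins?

First-place votes: Tomás 5, Hiro 0, Grace 24, Wendy 6, Dev 9.

Grace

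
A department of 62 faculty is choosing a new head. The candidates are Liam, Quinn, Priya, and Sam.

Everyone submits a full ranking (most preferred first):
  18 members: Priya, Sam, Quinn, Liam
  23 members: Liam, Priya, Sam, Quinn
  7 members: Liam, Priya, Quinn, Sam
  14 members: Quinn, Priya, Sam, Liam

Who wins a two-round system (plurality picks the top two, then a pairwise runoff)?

Round 1 first-place votes: Liam 30, Quinn 14, Priya 18, Sam 0. Liam and Priya advance.
Runoff: Liam is ranked above Priya on 30 ballots, Priya above Liam on 32.

Priya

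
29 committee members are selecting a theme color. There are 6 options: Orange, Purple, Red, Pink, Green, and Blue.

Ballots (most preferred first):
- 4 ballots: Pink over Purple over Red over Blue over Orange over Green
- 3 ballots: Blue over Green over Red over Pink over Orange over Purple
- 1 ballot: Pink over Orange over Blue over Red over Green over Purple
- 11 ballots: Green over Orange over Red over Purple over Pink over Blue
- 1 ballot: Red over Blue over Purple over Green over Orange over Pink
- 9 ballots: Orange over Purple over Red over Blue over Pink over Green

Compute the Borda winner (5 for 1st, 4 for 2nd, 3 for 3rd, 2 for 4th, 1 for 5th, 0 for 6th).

Orange

Orange: 4×1 + 3×1 + 1×4 + 11×4 + 1×1 + 9×5 = 101
Purple: 4×4 + 3×0 + 1×0 + 11×2 + 1×3 + 9×4 = 77
Red: 4×3 + 3×3 + 1×2 + 11×3 + 1×5 + 9×3 = 88
Pink: 4×5 + 3×2 + 1×5 + 11×1 + 1×0 + 9×1 = 51
Green: 4×0 + 3×4 + 1×1 + 11×5 + 1×2 + 9×0 = 70
Blue: 4×2 + 3×5 + 1×3 + 11×0 + 1×4 + 9×2 = 48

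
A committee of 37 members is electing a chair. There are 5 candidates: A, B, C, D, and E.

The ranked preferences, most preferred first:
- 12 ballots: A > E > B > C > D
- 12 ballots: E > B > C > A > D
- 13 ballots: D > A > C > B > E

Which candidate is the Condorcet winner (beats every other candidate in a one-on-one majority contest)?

A vs B: 25–12
A vs C: 25–12
A vs D: 24–13
A vs E: 25–12
A beats every other candidate.

A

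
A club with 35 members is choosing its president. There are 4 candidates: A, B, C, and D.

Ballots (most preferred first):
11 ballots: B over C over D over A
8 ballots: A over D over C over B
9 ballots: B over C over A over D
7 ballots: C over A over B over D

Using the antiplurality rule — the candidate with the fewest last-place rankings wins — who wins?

C

Last-place votes: A 11, B 8, C 0, D 16.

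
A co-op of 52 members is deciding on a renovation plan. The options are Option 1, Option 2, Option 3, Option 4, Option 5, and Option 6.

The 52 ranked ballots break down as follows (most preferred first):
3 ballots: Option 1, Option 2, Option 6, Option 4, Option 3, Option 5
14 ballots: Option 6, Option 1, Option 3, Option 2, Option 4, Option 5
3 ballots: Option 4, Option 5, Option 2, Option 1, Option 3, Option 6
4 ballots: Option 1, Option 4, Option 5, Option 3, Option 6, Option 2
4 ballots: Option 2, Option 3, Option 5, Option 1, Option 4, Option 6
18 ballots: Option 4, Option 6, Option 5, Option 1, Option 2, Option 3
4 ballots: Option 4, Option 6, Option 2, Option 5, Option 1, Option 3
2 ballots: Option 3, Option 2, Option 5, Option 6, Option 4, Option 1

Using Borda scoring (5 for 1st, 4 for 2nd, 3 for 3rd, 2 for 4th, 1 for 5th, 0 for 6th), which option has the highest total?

Option 6

Option 1: 3×5 + 14×4 + 3×2 + 4×5 + 4×2 + 18×2 + 4×1 + 2×0 = 145
Option 2: 3×4 + 14×2 + 3×3 + 4×0 + 4×5 + 18×1 + 4×3 + 2×4 = 107
Option 3: 3×1 + 14×3 + 3×1 + 4×2 + 4×4 + 18×0 + 4×0 + 2×5 = 82
Option 4: 3×2 + 14×1 + 3×5 + 4×4 + 4×1 + 18×5 + 4×5 + 2×1 = 167
Option 5: 3×0 + 14×0 + 3×4 + 4×3 + 4×3 + 18×3 + 4×2 + 2×3 = 104
Option 6: 3×3 + 14×5 + 3×0 + 4×1 + 4×0 + 18×4 + 4×4 + 2×2 = 175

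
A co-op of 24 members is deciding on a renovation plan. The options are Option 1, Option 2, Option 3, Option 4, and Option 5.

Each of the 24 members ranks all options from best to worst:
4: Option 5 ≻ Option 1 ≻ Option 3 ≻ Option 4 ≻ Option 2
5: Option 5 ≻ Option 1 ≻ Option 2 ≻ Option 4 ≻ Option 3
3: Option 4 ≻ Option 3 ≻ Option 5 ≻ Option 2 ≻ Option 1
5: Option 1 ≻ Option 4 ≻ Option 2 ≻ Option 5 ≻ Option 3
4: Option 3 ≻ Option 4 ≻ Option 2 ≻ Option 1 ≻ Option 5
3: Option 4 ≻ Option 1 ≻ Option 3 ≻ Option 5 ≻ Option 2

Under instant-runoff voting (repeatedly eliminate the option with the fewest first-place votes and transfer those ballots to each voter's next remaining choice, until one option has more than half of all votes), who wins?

Round 1: Option 1 5, Option 2 0, Option 3 4, Option 4 6, Option 5 9. Option 2 eliminated.
Round 2: Option 1 5, Option 3 4, Option 4 6, Option 5 9. Option 3 eliminated.
Round 3: Option 1 5, Option 4 10, Option 5 9. Option 1 eliminated.
Round 4: Option 4 15, Option 5 9. Option 4 has a majority (≥13).

Option 4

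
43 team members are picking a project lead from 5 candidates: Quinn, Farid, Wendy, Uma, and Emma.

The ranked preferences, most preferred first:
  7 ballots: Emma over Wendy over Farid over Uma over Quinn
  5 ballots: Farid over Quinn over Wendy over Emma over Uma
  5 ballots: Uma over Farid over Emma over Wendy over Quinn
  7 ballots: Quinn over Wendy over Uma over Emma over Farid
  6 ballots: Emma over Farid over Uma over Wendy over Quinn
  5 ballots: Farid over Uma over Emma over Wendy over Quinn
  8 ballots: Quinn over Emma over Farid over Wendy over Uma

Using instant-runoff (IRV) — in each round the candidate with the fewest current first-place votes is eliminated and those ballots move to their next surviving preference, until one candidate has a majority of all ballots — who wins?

Farid

Round 1: Quinn 15, Farid 10, Wendy 0, Uma 5, Emma 13. Wendy eliminated.
Round 2: Quinn 15, Farid 10, Uma 5, Emma 13. Uma eliminated.
Round 3: Quinn 15, Farid 15, Emma 13. Emma eliminated.
Round 4: Quinn 15, Farid 28. Farid has a majority (≥22).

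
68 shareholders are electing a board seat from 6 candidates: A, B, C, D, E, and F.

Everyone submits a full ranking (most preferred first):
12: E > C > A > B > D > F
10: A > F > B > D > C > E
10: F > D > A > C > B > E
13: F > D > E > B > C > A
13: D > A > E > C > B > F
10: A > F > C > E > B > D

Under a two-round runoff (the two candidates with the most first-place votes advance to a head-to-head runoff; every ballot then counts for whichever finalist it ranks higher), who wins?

A

Round 1 first-place votes: A 20, B 0, C 0, D 13, E 12, F 23. F and A advance.
Runoff: F is ranked above A on 23 ballots, A above F on 45.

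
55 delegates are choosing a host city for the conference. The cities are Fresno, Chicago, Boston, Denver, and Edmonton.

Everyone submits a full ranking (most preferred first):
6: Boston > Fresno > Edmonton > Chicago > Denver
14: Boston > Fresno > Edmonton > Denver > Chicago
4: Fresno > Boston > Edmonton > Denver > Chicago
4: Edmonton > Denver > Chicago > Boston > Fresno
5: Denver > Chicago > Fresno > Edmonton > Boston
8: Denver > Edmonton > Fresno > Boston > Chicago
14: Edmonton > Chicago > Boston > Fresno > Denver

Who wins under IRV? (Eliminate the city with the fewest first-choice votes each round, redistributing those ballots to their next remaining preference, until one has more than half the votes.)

Round 1: Fresno 4, Chicago 0, Boston 20, Denver 13, Edmonton 18. Chicago eliminated.
Round 2: Fresno 4, Boston 20, Denver 13, Edmonton 18. Fresno eliminated.
Round 3: Boston 24, Denver 13, Edmonton 18. Denver eliminated.
Round 4: Boston 24, Edmonton 31. Edmonton has a majority (≥28).

Edmonton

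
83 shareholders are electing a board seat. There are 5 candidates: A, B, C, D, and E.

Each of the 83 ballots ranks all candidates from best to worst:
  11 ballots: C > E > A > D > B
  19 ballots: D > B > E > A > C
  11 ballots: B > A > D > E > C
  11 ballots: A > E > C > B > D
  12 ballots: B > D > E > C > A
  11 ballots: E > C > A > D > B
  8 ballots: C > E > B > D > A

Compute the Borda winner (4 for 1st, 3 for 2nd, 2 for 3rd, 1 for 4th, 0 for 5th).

A: 11×2 + 19×1 + 11×3 + 11×4 + 12×0 + 11×2 + 8×0 = 140
B: 11×0 + 19×3 + 11×4 + 11×1 + 12×4 + 11×0 + 8×2 = 176
C: 11×4 + 19×0 + 11×0 + 11×2 + 12×1 + 11×3 + 8×4 = 143
D: 11×1 + 19×4 + 11×2 + 11×0 + 12×3 + 11×1 + 8×1 = 164
E: 11×3 + 19×2 + 11×1 + 11×3 + 12×2 + 11×4 + 8×3 = 207

E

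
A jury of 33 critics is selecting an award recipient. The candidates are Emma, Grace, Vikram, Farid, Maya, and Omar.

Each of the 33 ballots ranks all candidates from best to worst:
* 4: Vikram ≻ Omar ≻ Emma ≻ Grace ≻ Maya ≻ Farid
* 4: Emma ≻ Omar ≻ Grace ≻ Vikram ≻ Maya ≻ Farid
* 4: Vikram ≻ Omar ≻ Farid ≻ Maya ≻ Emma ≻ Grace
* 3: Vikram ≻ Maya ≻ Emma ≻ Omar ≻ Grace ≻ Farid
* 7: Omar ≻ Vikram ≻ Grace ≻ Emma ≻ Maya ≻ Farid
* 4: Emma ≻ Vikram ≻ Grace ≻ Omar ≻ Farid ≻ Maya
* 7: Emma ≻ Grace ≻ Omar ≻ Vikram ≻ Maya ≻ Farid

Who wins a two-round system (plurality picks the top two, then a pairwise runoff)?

Vikram

Round 1 first-place votes: Emma 15, Grace 0, Vikram 11, Farid 0, Maya 0, Omar 7. Emma and Vikram advance.
Runoff: Emma is ranked above Vikram on 15 ballots, Vikram above Emma on 18.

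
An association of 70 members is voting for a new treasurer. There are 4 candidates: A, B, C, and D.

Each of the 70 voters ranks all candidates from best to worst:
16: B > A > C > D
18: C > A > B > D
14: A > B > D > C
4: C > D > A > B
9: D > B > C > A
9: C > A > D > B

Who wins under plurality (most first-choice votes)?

First-place votes: A 14, B 16, C 31, D 9.

C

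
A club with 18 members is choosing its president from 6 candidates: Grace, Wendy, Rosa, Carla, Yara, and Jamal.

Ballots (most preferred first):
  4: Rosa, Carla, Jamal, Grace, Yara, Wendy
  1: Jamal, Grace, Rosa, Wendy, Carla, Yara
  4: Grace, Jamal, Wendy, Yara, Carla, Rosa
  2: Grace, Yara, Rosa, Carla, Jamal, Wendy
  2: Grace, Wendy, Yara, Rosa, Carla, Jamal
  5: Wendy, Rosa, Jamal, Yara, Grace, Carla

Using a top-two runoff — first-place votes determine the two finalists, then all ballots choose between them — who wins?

Round 1 first-place votes: Grace 8, Wendy 5, Rosa 4, Carla 0, Yara 0, Jamal 1. Grace and Wendy advance.
Runoff: Grace is ranked above Wendy on 13 ballots, Wendy above Grace on 5.

Grace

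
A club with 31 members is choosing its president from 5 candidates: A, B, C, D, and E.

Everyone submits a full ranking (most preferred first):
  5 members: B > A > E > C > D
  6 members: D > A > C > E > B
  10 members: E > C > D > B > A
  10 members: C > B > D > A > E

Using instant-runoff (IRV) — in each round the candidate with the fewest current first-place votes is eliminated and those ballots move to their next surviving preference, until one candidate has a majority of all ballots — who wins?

C

Round 1: A 0, B 5, C 10, D 6, E 10. A eliminated.
Round 2: B 5, C 10, D 6, E 10. B eliminated.
Round 3: C 10, D 6, E 15. D eliminated.
Round 4: C 16, E 15. C has a majority (≥16).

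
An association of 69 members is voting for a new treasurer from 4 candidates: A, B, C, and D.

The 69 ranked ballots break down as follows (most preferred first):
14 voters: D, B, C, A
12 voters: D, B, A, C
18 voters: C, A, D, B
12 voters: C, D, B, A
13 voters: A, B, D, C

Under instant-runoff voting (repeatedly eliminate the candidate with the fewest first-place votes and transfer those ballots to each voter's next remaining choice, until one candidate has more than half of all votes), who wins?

D

Round 1: A 13, B 0, C 30, D 26. B eliminated.
Round 2: A 13, C 30, D 26. A eliminated.
Round 3: C 30, D 39. D has a majority (≥35).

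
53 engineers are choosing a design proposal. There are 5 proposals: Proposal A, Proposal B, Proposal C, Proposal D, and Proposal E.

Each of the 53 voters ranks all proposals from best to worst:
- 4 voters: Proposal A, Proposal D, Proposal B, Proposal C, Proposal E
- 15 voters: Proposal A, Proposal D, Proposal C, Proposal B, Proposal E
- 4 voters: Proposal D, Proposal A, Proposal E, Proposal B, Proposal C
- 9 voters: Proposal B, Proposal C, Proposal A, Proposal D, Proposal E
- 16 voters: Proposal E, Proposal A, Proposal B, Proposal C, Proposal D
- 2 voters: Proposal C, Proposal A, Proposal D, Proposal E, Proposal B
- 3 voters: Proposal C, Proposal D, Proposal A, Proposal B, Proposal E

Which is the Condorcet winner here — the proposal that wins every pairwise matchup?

Proposal A vs Proposal B: 44–9
Proposal A vs Proposal C: 39–14
Proposal A vs Proposal D: 46–7
Proposal A vs Proposal E: 37–16
Proposal A beats every other proposal.

Proposal A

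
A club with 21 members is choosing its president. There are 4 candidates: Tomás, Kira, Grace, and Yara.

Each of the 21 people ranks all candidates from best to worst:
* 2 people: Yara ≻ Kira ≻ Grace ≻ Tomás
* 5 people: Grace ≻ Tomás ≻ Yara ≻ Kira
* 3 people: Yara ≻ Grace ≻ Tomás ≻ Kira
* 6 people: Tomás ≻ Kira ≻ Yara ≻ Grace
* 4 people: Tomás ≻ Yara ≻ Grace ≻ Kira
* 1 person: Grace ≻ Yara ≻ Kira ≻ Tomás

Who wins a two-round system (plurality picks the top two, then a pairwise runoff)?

Round 1 first-place votes: Tomás 10, Kira 0, Grace 6, Yara 5. Tomás and Grace advance.
Runoff: Tomás is ranked above Grace on 10 ballots, Grace above Tomás on 11.

Grace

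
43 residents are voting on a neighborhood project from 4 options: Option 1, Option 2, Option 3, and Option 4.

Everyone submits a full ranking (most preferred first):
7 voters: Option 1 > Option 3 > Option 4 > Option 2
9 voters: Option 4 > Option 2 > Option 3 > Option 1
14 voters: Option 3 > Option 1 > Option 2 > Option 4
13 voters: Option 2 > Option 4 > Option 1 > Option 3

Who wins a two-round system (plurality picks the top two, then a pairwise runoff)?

Round 1 first-place votes: Option 1 7, Option 2 13, Option 3 14, Option 4 9. Option 3 and Option 2 advance.
Runoff: Option 3 is ranked above Option 2 on 21 ballots, Option 2 above Option 3 on 22.

Option 2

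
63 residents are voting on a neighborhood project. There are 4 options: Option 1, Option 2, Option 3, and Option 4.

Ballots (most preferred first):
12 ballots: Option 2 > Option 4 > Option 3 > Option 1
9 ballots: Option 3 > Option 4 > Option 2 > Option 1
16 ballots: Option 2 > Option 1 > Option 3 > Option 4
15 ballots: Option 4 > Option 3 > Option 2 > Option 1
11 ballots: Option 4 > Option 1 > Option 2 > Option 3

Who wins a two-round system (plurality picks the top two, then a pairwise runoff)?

Round 1 first-place votes: Option 1 0, Option 2 28, Option 3 9, Option 4 26. Option 2 and Option 4 advance.
Runoff: Option 2 is ranked above Option 4 on 28 ballots, Option 4 above Option 2 on 35.

Option 4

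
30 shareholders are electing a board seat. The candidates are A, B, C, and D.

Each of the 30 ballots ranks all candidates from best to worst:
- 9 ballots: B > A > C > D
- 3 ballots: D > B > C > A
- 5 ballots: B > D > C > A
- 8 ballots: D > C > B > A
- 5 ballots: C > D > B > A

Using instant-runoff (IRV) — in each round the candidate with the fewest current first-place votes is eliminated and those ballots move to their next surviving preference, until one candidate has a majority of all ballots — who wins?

Round 1: A 0, B 14, C 5, D 11. A eliminated.
Round 2: B 14, C 5, D 11. C eliminated.
Round 3: B 14, D 16. D has a majority (≥16).

D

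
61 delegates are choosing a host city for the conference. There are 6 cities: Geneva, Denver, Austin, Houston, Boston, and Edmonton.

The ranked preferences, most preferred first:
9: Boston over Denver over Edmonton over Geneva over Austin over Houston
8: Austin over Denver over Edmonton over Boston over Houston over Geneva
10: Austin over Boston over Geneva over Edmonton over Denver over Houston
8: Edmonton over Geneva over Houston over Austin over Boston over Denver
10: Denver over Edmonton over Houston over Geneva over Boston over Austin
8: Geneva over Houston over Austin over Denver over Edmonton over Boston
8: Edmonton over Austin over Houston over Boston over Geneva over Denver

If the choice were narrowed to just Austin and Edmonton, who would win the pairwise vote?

Edmonton

Austin is ranked above Edmonton on 26 ballots; Edmonton above Austin on 35.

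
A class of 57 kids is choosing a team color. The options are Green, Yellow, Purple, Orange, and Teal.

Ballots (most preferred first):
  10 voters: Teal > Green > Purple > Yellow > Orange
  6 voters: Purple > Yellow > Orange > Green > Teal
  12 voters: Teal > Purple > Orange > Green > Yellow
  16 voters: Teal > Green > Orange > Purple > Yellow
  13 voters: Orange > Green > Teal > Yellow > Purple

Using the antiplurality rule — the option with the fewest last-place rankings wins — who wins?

Green

Last-place votes: Green 0, Yellow 28, Purple 13, Orange 10, Teal 6.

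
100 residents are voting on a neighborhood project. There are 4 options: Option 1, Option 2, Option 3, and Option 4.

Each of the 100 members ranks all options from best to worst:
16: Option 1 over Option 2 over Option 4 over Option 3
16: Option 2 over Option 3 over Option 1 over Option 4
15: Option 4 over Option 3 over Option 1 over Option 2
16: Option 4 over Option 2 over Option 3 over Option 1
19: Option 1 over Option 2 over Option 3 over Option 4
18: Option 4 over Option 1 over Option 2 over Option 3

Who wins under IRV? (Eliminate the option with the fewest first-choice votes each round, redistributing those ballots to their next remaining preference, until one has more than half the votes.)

Option 1

Round 1: Option 1 35, Option 2 16, Option 3 0, Option 4 49. Option 3 eliminated.
Round 2: Option 1 35, Option 2 16, Option 4 49. Option 2 eliminated.
Round 3: Option 1 51, Option 4 49. Option 1 has a majority (≥51).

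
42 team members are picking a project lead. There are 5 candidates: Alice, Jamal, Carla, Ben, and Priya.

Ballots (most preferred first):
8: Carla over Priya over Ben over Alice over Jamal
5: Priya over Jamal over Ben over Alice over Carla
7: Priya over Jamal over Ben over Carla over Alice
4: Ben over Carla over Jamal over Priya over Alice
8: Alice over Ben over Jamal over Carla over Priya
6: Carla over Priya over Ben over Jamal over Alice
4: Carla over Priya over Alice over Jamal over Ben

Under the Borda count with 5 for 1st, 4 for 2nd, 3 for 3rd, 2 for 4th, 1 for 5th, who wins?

Alice: 8×2 + 5×2 + 7×1 + 4×1 + 8×5 + 6×1 + 4×3 = 95
Jamal: 8×1 + 5×4 + 7×4 + 4×3 + 8×3 + 6×2 + 4×2 = 112
Carla: 8×5 + 5×1 + 7×2 + 4×4 + 8×2 + 6×5 + 4×5 = 141
Ben: 8×3 + 5×3 + 7×3 + 4×5 + 8×4 + 6×3 + 4×1 = 134
Priya: 8×4 + 5×5 + 7×5 + 4×2 + 8×1 + 6×4 + 4×4 = 148

Priya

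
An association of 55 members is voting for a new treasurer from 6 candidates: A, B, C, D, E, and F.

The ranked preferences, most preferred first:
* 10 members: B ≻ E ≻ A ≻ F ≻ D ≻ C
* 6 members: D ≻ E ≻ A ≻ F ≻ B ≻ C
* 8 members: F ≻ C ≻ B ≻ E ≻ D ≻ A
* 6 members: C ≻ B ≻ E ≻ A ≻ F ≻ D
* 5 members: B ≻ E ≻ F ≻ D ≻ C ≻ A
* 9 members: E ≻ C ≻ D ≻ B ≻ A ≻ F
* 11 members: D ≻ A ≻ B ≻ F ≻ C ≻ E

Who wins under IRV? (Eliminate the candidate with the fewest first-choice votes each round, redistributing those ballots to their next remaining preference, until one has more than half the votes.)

Round 1: A 0, B 15, C 6, D 17, E 9, F 8. A eliminated.
Round 2: B 15, C 6, D 17, E 9, F 8. C eliminated.
Round 3: B 21, D 17, E 9, F 8. F eliminated.
Round 4: B 29, D 17, E 9. B has a majority (≥28).

B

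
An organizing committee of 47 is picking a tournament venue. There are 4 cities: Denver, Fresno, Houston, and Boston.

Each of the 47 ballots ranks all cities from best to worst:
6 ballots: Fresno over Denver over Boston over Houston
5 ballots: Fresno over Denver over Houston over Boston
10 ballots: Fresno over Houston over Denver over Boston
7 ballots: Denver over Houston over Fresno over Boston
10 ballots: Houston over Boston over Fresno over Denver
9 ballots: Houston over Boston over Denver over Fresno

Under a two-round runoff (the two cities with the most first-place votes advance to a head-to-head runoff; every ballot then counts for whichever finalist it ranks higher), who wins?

Houston

Round 1 first-place votes: Denver 7, Fresno 21, Houston 19, Boston 0. Fresno and Houston advance.
Runoff: Fresno is ranked above Houston on 21 ballots, Houston above Fresno on 26.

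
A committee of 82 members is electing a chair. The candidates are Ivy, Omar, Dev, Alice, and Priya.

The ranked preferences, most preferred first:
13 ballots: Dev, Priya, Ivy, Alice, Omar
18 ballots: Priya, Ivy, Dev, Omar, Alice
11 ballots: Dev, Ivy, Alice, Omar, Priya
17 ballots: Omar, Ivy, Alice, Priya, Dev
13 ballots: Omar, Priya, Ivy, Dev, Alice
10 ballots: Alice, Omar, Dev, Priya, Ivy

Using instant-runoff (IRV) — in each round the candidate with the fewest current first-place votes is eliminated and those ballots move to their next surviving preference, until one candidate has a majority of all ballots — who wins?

Dev

Round 1: Ivy 0, Omar 30, Dev 24, Alice 10, Priya 18. Ivy eliminated.
Round 2: Omar 30, Dev 24, Alice 10, Priya 18. Alice eliminated.
Round 3: Omar 40, Dev 24, Priya 18. Priya eliminated.
Round 4: Omar 40, Dev 42. Dev has a majority (≥42).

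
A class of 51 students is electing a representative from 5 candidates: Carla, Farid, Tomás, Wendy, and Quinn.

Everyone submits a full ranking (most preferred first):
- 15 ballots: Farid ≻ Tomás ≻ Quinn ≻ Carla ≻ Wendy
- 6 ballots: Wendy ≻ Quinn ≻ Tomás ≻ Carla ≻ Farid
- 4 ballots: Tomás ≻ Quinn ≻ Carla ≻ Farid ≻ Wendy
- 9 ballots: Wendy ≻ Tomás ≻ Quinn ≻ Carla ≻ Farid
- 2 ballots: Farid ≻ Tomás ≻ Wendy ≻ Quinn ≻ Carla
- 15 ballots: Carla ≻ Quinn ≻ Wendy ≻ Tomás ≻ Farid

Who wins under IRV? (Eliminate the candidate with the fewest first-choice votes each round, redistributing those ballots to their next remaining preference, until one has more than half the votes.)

Carla

Round 1: Carla 15, Farid 17, Tomás 4, Wendy 15, Quinn 0. Quinn eliminated.
Round 2: Carla 15, Farid 17, Tomás 4, Wendy 15. Tomás eliminated.
Round 3: Carla 19, Farid 17, Wendy 15. Wendy eliminated.
Round 4: Carla 34, Farid 17. Carla has a majority (≥26).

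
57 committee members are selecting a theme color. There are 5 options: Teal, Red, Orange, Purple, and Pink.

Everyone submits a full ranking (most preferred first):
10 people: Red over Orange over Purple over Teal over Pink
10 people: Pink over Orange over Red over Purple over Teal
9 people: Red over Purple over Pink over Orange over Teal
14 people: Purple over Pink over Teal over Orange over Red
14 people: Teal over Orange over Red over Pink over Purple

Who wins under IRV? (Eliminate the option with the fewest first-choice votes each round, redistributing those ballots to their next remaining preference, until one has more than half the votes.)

Round 1: Teal 14, Red 19, Orange 0, Purple 14, Pink 10. Orange eliminated.
Round 2: Teal 14, Red 19, Purple 14, Pink 10. Pink eliminated.
Round 3: Teal 14, Red 29, Purple 14. Red has a majority (≥29).

Red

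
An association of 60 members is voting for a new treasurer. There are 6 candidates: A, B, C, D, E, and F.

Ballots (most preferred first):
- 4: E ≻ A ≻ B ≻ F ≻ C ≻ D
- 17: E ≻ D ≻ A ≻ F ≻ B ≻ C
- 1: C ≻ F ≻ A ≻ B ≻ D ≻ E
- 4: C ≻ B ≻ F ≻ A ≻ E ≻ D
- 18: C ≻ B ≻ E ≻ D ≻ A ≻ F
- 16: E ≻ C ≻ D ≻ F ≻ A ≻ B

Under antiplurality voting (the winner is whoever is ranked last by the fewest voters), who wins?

A

Last-place votes: A 0, B 16, C 17, D 8, E 1, F 18.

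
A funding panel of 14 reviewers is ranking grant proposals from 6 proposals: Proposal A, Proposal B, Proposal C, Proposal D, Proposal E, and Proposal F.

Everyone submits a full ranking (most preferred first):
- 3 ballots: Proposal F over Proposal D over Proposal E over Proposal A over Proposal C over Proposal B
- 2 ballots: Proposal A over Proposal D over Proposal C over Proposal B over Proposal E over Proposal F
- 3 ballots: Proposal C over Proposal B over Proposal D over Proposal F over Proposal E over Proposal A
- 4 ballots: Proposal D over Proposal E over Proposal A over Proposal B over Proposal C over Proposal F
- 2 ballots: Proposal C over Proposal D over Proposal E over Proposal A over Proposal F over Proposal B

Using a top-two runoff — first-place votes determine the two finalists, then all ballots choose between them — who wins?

Proposal D

Round 1 first-place votes: Proposal A 2, Proposal B 0, Proposal C 5, Proposal D 4, Proposal E 0, Proposal F 3. Proposal C and Proposal D advance.
Runoff: Proposal C is ranked above Proposal D on 5 ballots, Proposal D above Proposal C on 9.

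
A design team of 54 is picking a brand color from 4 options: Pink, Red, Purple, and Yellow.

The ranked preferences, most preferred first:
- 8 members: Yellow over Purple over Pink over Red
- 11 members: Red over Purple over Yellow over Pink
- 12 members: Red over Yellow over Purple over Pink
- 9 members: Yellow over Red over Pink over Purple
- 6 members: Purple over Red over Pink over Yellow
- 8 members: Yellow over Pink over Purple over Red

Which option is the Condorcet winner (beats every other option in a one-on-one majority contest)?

Red vs Pink: 38–16
Red vs Purple: 32–22
Red vs Yellow: 29–25
Red beats every other option.

Red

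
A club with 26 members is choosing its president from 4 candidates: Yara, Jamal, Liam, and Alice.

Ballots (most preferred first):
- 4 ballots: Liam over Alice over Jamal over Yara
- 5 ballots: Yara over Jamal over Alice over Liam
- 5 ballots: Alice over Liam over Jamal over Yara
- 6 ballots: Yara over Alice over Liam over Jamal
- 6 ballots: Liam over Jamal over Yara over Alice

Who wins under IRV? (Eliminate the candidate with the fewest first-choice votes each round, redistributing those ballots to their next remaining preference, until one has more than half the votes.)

Liam

Round 1: Yara 11, Jamal 0, Liam 10, Alice 5. Jamal eliminated.
Round 2: Yara 11, Liam 10, Alice 5. Alice eliminated.
Round 3: Yara 11, Liam 15. Liam has a majority (≥14).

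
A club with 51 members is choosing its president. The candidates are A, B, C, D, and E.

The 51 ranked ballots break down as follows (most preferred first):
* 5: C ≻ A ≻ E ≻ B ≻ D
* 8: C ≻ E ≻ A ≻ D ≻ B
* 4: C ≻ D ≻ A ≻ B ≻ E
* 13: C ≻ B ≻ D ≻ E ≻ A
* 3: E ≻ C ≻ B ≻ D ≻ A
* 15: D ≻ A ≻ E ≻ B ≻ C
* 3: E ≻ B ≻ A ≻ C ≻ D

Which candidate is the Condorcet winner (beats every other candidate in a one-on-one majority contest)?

C vs A: 33–18
C vs B: 33–18
C vs D: 36–15
C vs E: 30–21
C beats every other candidate.

C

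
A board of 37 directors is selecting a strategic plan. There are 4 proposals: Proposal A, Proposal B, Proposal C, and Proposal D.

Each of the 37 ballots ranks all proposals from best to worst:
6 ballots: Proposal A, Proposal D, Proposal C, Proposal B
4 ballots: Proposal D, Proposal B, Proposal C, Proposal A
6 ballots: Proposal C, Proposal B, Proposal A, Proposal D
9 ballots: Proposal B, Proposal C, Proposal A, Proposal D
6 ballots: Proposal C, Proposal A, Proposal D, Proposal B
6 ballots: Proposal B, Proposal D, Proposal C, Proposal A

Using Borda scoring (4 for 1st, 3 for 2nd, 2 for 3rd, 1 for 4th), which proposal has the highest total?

Proposal C

Proposal A: 6×4 + 4×1 + 6×2 + 9×2 + 6×3 + 6×1 = 82
Proposal B: 6×1 + 4×3 + 6×3 + 9×4 + 6×1 + 6×4 = 102
Proposal C: 6×2 + 4×2 + 6×4 + 9×3 + 6×4 + 6×2 = 107
Proposal D: 6×3 + 4×4 + 6×1 + 9×1 + 6×2 + 6×3 = 79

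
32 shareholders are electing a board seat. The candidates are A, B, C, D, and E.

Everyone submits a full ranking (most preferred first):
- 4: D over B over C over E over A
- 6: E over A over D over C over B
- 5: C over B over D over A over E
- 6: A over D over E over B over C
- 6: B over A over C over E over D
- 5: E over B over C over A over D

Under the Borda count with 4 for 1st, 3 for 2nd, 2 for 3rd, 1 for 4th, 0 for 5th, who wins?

B

A: 4×0 + 6×3 + 5×1 + 6×4 + 6×3 + 5×1 = 70
B: 4×3 + 6×0 + 5×3 + 6×1 + 6×4 + 5×3 = 72
C: 4×2 + 6×1 + 5×4 + 6×0 + 6×2 + 5×2 = 56
D: 4×4 + 6×2 + 5×2 + 6×3 + 6×0 + 5×0 = 56
E: 4×1 + 6×4 + 5×0 + 6×2 + 6×1 + 5×4 = 66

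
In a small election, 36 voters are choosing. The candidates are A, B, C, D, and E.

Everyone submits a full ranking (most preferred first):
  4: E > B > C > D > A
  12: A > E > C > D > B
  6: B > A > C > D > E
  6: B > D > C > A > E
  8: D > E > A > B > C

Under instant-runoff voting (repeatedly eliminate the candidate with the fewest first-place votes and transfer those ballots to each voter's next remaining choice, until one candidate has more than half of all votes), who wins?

Round 1: A 12, B 12, C 0, D 8, E 4. C eliminated.
Round 2: A 12, B 12, D 8, E 4. E eliminated.
Round 3: A 12, B 16, D 8. D eliminated.
Round 4: A 20, B 16. A has a majority (≥19).

A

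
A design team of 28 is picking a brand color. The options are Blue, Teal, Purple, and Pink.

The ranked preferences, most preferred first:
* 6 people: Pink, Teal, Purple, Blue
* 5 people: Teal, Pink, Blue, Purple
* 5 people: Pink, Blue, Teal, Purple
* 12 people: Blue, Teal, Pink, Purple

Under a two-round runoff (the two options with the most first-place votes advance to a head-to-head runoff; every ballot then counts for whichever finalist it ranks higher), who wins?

Round 1 first-place votes: Blue 12, Teal 5, Purple 0, Pink 11. Blue and Pink advance.
Runoff: Blue is ranked above Pink on 12 ballots, Pink above Blue on 16.

Pink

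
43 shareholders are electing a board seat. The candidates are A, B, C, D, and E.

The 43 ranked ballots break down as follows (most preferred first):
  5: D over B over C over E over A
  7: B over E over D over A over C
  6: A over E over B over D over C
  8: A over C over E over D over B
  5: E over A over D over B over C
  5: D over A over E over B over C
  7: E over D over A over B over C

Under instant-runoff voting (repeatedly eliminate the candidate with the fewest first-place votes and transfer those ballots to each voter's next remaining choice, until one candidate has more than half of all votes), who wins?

E

Round 1: A 14, B 7, C 0, D 10, E 12. C eliminated.
Round 2: A 14, B 7, D 10, E 12. B eliminated.
Round 3: A 14, D 10, E 19. D eliminated.
Round 4: A 19, E 24. E has a majority (≥22).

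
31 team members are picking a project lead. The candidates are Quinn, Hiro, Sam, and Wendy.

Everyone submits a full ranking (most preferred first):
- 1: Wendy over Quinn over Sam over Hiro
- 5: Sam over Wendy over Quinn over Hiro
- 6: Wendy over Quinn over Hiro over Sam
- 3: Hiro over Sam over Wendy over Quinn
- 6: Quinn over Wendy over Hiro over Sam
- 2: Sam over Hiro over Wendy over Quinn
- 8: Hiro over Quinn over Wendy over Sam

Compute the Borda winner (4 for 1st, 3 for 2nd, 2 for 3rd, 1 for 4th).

Quinn: 1×3 + 5×2 + 6×3 + 3×1 + 6×4 + 2×1 + 8×3 = 84
Hiro: 1×1 + 5×1 + 6×2 + 3×4 + 6×2 + 2×3 + 8×4 = 80
Sam: 1×2 + 5×4 + 6×1 + 3×3 + 6×1 + 2×4 + 8×1 = 59
Wendy: 1×4 + 5×3 + 6×4 + 3×2 + 6×3 + 2×2 + 8×2 = 87

Wendy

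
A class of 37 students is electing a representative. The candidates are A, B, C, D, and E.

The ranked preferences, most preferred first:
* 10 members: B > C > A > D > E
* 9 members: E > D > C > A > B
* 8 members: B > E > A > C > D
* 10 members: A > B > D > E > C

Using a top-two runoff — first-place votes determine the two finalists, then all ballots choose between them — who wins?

Round 1 first-place votes: A 10, B 18, C 0, D 0, E 9. B and A advance.
Runoff: B is ranked above A on 18 ballots, A above B on 19.

A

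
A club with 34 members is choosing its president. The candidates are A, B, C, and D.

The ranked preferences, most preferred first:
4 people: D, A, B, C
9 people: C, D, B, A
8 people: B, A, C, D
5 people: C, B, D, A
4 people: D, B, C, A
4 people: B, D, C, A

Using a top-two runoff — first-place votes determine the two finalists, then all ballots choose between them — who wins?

B

Round 1 first-place votes: A 0, B 12, C 14, D 8. C and B advance.
Runoff: C is ranked above B on 14 ballots, B above C on 20.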